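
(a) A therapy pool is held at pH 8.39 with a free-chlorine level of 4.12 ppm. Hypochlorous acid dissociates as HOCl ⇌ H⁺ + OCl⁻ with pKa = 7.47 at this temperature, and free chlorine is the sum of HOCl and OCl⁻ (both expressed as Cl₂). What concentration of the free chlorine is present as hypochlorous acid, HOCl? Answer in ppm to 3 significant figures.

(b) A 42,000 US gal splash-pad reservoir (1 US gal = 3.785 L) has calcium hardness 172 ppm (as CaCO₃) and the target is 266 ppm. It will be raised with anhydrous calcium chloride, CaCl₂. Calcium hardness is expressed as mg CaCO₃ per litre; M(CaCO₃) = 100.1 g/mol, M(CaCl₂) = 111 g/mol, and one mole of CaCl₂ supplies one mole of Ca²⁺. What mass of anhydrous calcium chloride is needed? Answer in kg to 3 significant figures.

(a) 0.442 ppm; (b) 16.6 kg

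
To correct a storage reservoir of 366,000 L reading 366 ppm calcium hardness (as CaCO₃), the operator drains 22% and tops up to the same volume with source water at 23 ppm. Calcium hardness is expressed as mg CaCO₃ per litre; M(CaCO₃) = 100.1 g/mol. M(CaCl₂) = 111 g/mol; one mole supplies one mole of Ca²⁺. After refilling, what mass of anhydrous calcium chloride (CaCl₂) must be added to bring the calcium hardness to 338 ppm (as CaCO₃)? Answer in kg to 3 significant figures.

19.3 kg

After draining 22% and refilling: 366 × 0.78 + 23 × 0.22 = 290.54 ppm.
Deficit to target: 338 − 290.54 = 47.46 mg/L.
As CaCO₃: 47.46 mg/L × 366,000 L = 17,370 g; ÷ 100.1 = 173.5 mol Ca²⁺.
Mass: 173.5 × 111 = 19,260 g.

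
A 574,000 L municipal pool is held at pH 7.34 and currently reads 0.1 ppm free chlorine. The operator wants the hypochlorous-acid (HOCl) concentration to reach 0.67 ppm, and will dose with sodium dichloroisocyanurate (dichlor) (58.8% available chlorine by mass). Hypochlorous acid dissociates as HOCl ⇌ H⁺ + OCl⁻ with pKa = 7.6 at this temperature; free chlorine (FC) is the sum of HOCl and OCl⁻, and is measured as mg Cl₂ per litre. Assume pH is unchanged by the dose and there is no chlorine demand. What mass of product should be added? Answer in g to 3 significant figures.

916 g

[OCl⁻]/[HOCl] = 10^(pH − pKa) = 10^(7.34 − 7.6) = 0.5495; fraction as HOCl = 1/(1 + 0.5495) = 0.6454.
Free chlorine required for 0.67 ppm HOCl: 0.67 / 0.6454 = 1.038 ppm.
FC to add: 1.038 − 0.1 = 0.9382 mg/L as Cl₂.
Cl₂ equivalent: 0.9382 mg/L × 574,000 L = 538.5 g.
Product at 58.8% available Cl: 538.5 / 0.588 = 915.9 g.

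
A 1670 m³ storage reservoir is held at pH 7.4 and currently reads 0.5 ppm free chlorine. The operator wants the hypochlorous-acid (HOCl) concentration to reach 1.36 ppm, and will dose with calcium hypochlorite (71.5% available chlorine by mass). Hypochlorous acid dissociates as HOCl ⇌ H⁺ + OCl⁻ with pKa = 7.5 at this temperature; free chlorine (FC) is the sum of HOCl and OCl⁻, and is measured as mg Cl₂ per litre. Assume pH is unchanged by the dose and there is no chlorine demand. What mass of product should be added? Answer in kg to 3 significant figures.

4.53 kg

Volume: 1670 m³ = 1,670,000 L.
[OCl⁻]/[HOCl] = 10^(pH − pKa) = 10^(7.4 − 7.5) = 0.7943; fraction as HOCl = 1/(1 + 0.7943) = 0.5573.
Free chlorine required for 1.36 ppm HOCl: 1.36 / 0.5573 = 2.44 ppm.
FC to add: 2.44 − 0.5 = 1.94 mg/L as Cl₂.
Cl₂ equivalent: 1.94 mg/L × 1,670,000 L = 3240 g.
Product at 71.5% available Cl: 3240 / 0.715 = 4532 g.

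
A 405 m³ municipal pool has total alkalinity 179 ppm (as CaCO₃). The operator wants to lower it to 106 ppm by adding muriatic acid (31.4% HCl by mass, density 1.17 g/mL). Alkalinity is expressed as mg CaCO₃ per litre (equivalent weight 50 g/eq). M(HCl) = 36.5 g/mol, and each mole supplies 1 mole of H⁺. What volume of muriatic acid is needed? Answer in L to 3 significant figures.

Volume: 405 m³ = 405,000 L.
Alkalinity to neutralize: (179 − 106) = 73 mg/L as CaCO₃ × 405,000 L = 29,560 g as CaCO₃.
Equivalents of H⁺ required: 29,560 ÷ 50 g/eq = 591.3 eq = 591.3 mol HCl.
Mass of HCl: 591.3 × 36.5 = 21,580 g.
Mass of 31.4% solution: 21,580 / 0.314 = 68,730 g.
Volume: 68,730 g ÷ 1.17 g/mL = 58,750 mL.

58.7 L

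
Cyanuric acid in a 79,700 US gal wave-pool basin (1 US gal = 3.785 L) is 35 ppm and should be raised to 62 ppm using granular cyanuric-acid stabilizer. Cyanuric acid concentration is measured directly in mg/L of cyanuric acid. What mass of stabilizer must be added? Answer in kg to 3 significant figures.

Volume: 79,700 US gal × 3.785 L/gal = 301,664 L.
CYA to add: (62 − 35) = 27 mg/L × 301,664 L = 8145 g cyanuric acid.

8.14 kg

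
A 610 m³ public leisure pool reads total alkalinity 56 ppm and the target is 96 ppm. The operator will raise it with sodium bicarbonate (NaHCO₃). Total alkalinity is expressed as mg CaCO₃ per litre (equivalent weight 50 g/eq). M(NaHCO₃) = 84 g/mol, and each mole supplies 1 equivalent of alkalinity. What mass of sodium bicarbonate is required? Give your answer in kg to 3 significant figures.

41.0 kg

Volume: 610 m³ = 610,000 L.
Alkalinity to add: (96 − 56) = 40 mg/L as CaCO₃ × 610,000 L = 24,400 g as CaCO₃.
Equivalents: 24,400 g ÷ 50 g/eq = 488 eq.
NaHCO₃ supplies 1 eq per mole → 488 mol.
Mass: 488 mol × 84 g/mol = 40,990 g.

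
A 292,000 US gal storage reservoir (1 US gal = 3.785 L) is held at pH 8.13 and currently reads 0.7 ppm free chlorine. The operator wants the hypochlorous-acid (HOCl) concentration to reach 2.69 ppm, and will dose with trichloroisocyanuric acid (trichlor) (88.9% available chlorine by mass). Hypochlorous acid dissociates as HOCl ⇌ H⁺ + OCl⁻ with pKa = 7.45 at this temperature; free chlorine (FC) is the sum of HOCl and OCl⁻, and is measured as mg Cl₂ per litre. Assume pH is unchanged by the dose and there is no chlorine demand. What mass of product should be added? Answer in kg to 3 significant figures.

18.5 kg

Volume: 292,000 US gal × 3.785 L/gal = 1,105,220 L.
[OCl⁻]/[HOCl] = 10^(pH − pKa) = 10^(8.13 − 7.45) = 4.786; fraction as HOCl = 1/(1 + 4.786) = 0.1728.
Free chlorine required for 2.69 ppm HOCl: 2.69 / 0.1728 = 15.57 ppm.
FC to add: 15.57 − 0.7 = 14.87 mg/L as Cl₂.
Cl₂ equivalent: 14.87 mg/L × 1,105,220 L = 16,430 g.
Product at 88.9% available Cl: 16,430 / 0.889 = 18,480 g.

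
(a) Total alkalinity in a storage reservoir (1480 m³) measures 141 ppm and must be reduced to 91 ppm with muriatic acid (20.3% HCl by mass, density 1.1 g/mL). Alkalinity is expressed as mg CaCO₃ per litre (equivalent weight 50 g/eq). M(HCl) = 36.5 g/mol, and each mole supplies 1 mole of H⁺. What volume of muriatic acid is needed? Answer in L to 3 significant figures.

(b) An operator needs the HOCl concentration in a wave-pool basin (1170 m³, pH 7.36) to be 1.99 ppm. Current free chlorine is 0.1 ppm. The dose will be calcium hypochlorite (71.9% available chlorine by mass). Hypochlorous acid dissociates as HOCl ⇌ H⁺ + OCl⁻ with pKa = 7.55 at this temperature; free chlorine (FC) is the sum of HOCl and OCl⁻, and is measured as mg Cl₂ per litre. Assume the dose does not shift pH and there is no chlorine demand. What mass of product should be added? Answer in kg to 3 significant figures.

(a) Volume: 1480 m³ = 1,480,000 L.
(a) Alkalinity to neutralize: (141 − 91) = 50 mg/L as CaCO₃ × 1,480,000 L = 74,000 g as CaCO₃.
(a) Equivalents of H⁺ required: 74,000 ÷ 50 g/eq = 1480 eq = 1480 mol HCl.
(a) Mass of HCl: 1480 × 36.5 = 54,020 g.
(a) Mass of 20.3% solution: 54,020 / 0.203 = 266,100 g.
(a) Volume: 266,100 g ÷ 1.1 g/mL = 241,900 mL.

(b) Volume: 1170 m³ = 1,170,000 L.
(b) [OCl⁻]/[HOCl] = 10^(pH − pKa) = 10^(7.36 − 7.55) = 0.6457; fraction as HOCl = 1/(1 + 0.6457) = 0.6077.
(b) Free chlorine required for 1.99 ppm HOCl: 1.99 / 0.6077 = 3.275 ppm.
(b) FC to add: 3.275 − 0.1 = 3.175 mg/L as Cl₂.
(b) Cl₂ equivalent: 3.175 mg/L × 1,170,000 L = 3715 g.
(b) Product at 71.9% available Cl: 3715 / 0.719 = 5166 g.

(a) 242 L; (b) 5.17 kg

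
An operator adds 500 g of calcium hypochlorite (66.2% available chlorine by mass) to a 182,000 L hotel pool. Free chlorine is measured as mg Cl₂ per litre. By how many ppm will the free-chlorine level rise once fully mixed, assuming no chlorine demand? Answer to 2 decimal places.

1.82 ppm

Available chlorine delivered: 500 g × 0.662 = 331 g as Cl₂.
Concentration rise: 331 g / 182,000 L = 1.819 mg/L = 1.82 ppm.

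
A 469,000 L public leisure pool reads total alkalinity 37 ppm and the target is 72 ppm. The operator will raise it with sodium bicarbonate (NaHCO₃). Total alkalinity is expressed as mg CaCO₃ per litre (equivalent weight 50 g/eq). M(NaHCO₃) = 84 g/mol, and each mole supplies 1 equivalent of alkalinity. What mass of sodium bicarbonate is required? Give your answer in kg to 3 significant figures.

27.6 kg

Alkalinity to add: (72 − 37) = 35 mg/L as CaCO₃ × 469,000 L = 16,420 g as CaCO₃.
Equivalents: 16,420 g ÷ 50 g/eq = 328.3 eq.
NaHCO₃ supplies 1 eq per mole → 328.3 mol.
Mass: 328.3 mol × 84 g/mol = 27,580 g.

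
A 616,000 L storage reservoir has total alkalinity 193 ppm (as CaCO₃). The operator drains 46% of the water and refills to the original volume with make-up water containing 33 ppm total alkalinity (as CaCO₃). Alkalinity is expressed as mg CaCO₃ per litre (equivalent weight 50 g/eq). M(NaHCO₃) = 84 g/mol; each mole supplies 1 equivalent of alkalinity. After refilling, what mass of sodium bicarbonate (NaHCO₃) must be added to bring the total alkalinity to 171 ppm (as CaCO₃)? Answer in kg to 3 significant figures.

53.4 kg

After draining 46% and refilling: 193 × 0.54 + 33 × 0.46 = 119.4 ppm.
Deficit to target: 171 − 119.4 = 51.6 mg/L.
As CaCO₃: 51.6 mg/L × 616,000 L = 31,790 g; ÷ 50 g/eq ÷ 1 = 635.7 mol NaHCO₃.
Mass: 635.7 × 84 = 53,400 g.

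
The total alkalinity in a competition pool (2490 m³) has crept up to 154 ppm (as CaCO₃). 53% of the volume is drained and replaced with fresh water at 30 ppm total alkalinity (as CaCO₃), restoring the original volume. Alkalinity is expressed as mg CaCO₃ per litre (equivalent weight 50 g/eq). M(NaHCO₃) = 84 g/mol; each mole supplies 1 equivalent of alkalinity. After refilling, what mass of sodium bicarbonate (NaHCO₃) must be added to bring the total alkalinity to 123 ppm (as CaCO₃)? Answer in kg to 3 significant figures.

Volume: 2490 m³ = 2,490,000 L.
After draining 53% and refilling: 154 × 0.47 + 30 × 0.53 = 88.28 ppm.
Deficit to target: 123 − 88.28 = 34.72 mg/L.
As CaCO₃: 34.72 mg/L × 2,490,000 L = 86,450 g; ÷ 50 g/eq ÷ 1 = 1729 mol NaHCO₃.
Mass: 1729 × 84 = 145,200 g.

145 kg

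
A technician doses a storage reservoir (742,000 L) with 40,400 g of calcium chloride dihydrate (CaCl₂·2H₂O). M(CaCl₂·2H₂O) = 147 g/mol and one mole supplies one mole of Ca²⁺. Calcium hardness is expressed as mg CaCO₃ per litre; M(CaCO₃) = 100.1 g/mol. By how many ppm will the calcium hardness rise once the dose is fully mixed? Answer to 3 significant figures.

Moles of Ca²⁺: 40,400 g ÷ 147 g/mol = 274.8 mol.
As CaCO₃: 274.8 mol × 100.1 g/mol = 27,510 g.
Rise: 27,510 g / 742,000 L × 1000 = 37.08 mg/L.

37.1 ppm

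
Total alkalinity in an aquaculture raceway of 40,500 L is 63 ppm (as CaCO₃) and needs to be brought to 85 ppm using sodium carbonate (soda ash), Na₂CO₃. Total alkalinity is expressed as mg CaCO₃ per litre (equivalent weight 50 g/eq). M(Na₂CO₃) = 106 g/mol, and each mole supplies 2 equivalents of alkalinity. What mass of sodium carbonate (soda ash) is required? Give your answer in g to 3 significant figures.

Alkalinity to add: (85 − 63) = 22 mg/L as CaCO₃ × 40,500 L = 891 g as CaCO₃.
Equivalents: 891 g ÷ 50 g/eq = 17.82 eq.
Each mole of Na₂CO₃ supplies 2 eq, so 17.82 / 2 = 8.91 mol.
Mass: 8.91 mol × 106 g/mol = 944.5 g.

944 g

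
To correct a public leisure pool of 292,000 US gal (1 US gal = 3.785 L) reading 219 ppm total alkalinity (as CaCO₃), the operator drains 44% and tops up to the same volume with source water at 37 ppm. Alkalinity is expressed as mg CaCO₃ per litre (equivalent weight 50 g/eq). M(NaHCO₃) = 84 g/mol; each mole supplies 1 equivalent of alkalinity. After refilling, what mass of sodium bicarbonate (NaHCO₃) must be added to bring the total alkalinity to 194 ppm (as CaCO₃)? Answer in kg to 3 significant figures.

102 kg

Volume: 292,000 US gal × 3.785 L/gal = 1,105,220 L.
After draining 44% and refilling: 219 × 0.56 + 37 × 0.44 = 138.92 ppm.
Deficit to target: 194 − 138.92 = 55.08 mg/L.
As CaCO₃: 55.08 mg/L × 1,105,220 L = 60,880 g; ÷ 50 g/eq ÷ 1 = 1218 mol NaHCO₃.
Mass: 1218 × 84 = 102,300 g.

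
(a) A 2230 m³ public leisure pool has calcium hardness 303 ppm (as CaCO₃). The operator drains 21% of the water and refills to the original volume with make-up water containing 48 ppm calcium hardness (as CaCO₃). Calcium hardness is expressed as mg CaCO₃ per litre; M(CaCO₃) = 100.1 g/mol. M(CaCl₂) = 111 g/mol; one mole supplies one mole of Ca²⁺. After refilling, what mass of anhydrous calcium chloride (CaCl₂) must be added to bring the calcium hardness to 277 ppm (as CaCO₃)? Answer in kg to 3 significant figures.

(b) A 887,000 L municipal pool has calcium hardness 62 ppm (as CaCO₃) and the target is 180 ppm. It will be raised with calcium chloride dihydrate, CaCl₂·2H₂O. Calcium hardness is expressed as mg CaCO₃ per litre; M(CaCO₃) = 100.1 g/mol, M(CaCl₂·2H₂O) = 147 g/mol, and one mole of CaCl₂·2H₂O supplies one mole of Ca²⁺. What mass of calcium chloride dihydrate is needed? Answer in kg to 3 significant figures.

(a) 68.1 kg; (b) 154 kg

(a) Volume: 2230 m³ = 2,230,000 L.
(a) After draining 21% and refilling: 303 × 0.79 + 48 × 0.21 = 249.45 ppm.
(a) Deficit to target: 277 − 249.45 = 27.55 mg/L.
(a) As CaCO₃: 27.55 mg/L × 2,230,000 L = 61,440 g; ÷ 100.1 = 613.8 mol Ca²⁺.
(a) Mass: 613.8 × 111 = 68,130 g.

(b) Hardness to add: (180 − 62) = 118 mg/L as CaCO₃ × 887,000 L = 104,700 g as CaCO₃.
(b) Moles of Ca²⁺ (1 mol Ca²⁺ ≡ 1 mol CaCO₃): 104,700 / 100.1 g/mol = 1046 mol.
(b) Mass of CaCl₂·2H₂O: 1046 × 147 = 153,700 g.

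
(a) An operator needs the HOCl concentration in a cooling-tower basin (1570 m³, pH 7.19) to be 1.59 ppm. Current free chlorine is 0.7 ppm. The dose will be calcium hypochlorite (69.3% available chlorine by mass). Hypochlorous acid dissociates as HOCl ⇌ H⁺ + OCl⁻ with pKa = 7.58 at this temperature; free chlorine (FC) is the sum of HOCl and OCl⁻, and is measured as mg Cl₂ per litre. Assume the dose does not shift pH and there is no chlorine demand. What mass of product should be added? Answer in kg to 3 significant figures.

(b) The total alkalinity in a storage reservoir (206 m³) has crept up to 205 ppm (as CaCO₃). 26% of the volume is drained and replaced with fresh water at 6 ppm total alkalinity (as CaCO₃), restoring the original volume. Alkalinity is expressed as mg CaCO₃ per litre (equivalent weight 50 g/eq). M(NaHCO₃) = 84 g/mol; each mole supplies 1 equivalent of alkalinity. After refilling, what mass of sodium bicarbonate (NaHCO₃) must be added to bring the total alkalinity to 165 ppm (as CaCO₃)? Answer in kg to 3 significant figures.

(a) 3.48 kg; (b) 4.06 kg

(a) Volume: 1570 m³ = 1,570,000 L.
(a) [OCl⁻]/[HOCl] = 10^(pH − pKa) = 10^(7.19 − 7.58) = 0.4074; fraction as HOCl = 1/(1 + 0.4074) = 0.7105.
(a) Free chlorine required for 1.59 ppm HOCl: 1.59 / 0.7105 = 2.238 ppm.
(a) FC to add: 2.238 − 0.7 = 1.538 mg/L as Cl₂.
(a) Cl₂ equivalent: 1.538 mg/L × 1,570,000 L = 2414 g.
(a) Product at 69.3% available Cl: 2414 / 0.693 = 3484 g.

(b) Volume: 206 m³ = 206,000 L.
(b) After draining 26% and refilling: 205 × 0.74 + 6 × 0.26 = 153.26 ppm.
(b) Deficit to target: 165 − 153.26 = 11.74 mg/L.
(b) As CaCO₃: 11.74 mg/L × 206,000 L = 2418 g; ÷ 50 g/eq ÷ 1 = 48.37 mol NaHCO₃.
(b) Mass: 48.37 × 84 = 4063 g.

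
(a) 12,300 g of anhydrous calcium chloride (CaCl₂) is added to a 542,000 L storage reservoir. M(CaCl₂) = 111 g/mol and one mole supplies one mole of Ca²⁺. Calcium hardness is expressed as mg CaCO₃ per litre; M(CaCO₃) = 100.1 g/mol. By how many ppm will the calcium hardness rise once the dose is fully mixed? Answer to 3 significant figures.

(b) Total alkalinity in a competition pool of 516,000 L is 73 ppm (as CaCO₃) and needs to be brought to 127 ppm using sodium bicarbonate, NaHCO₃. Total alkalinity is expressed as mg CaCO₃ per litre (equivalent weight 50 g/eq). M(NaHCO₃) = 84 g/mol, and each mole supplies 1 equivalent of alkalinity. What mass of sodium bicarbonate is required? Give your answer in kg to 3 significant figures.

(a) 20.5 ppm; (b) 46.8 kg

(a) Moles of Ca²⁺: 12,300 g ÷ 111 g/mol = 110.8 mol.
(a) As CaCO₃: 110.8 mol × 100.1 g/mol = 11,090 g.
(a) Rise: 11,090 g / 542,000 L × 1000 = 20.47 mg/L.

(b) Alkalinity to add: (127 − 73) = 54 mg/L as CaCO₃ × 516,000 L = 27,860 g as CaCO₃.
(b) Equivalents: 27,860 g ÷ 50 g/eq = 557.3 eq.
(b) NaHCO₃ supplies 1 eq per mole → 557.3 mol.
(b) Mass: 557.3 mol × 84 g/mol = 46,810 g.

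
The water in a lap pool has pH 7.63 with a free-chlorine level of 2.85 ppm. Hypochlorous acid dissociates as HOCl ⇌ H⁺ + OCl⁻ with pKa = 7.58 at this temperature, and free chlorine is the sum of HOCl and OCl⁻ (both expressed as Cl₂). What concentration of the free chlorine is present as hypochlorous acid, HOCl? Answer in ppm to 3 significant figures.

1.34 ppm

[OCl⁻]/[HOCl] = 10^(pH − pKa) = 10^(7.63 − 7.58) = 10^0.05 = 1.122.
Fraction as HOCl = 1 / (1 + 1.122) = 0.4712.
HOCl = 0.4712 × 2.85 ppm = 1.343 ppm.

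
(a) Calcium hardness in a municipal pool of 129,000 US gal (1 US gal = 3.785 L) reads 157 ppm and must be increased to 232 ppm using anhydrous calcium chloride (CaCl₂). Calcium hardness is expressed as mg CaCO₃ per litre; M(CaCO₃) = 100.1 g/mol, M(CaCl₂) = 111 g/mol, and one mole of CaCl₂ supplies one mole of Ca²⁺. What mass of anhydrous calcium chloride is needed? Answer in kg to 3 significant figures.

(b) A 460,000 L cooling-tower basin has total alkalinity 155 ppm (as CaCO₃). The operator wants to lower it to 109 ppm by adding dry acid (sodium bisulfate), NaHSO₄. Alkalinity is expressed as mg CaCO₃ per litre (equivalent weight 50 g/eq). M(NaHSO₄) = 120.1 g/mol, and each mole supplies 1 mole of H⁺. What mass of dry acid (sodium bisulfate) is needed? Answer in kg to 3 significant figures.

(a) 40.6 kg; (b) 50.8 kg

(a) Volume: 129,000 US gal × 3.785 L/gal = 488,265 L.
(a) Hardness to add: (232 − 157) = 75 mg/L as CaCO₃ × 488,265 L = 36,620 g as CaCO₃.
(a) Moles of Ca²⁺ (1 mol Ca²⁺ ≡ 1 mol CaCO₃): 36,620 / 100.1 g/mol = 365.8 mol.
(a) Mass of CaCl₂: 365.8 × 111 = 40,610 g.

(b) Alkalinity to neutralize: (155 − 109) = 46 mg/L as CaCO₃ × 460,000 L = 21,160 g as CaCO₃.
(b) Equivalents of H⁺ required: 21,160 ÷ 50 g/eq = 423.2 eq = 423.2 mol NaHSO₄.
(b) Mass of NaHSO₄: 423.2 × 120.1 = 50,830 g.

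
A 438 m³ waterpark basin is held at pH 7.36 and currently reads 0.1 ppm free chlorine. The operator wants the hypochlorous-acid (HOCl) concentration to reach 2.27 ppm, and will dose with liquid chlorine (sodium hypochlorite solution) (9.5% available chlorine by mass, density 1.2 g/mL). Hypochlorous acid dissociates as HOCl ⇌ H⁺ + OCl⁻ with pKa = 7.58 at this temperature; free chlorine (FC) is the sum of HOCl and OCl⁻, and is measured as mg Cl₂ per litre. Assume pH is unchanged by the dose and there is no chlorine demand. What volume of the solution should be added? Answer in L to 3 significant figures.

Volume: 438 m³ = 438,000 L.
[OCl⁻]/[HOCl] = 10^(pH − pKa) = 10^(7.36 − 7.58) = 0.6026; fraction as HOCl = 1/(1 + 0.6026) = 0.624.
Free chlorine required for 2.27 ppm HOCl: 2.27 / 0.624 = 3.638 ppm.
FC to add: 3.638 − 0.1 = 3.538 mg/L as Cl₂.
Cl₂ equivalent: 3.538 mg/L × 438,000 L = 1550 g.
Product at 9.5% available Cl: 1550 / 0.095 = 16,310 g.
Volume: 16,310 g ÷ 1.2 g/mL = 13,590 mL.

13.6 L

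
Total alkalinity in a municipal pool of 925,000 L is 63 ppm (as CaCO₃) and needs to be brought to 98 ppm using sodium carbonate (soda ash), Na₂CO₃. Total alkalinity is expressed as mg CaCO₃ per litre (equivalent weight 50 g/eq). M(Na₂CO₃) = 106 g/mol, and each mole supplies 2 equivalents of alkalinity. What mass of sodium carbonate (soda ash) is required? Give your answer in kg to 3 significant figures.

Alkalinity to add: (98 − 63) = 35 mg/L as CaCO₃ × 925,000 L = 32,380 g as CaCO₃.
Equivalents: 32,380 g ÷ 50 g/eq = 647.5 eq.
Each mole of Na₂CO₃ supplies 2 eq, so 647.5 / 2 = 323.8 mol.
Mass: 323.8 mol × 106 g/mol = 34,320 g.

34.3 kg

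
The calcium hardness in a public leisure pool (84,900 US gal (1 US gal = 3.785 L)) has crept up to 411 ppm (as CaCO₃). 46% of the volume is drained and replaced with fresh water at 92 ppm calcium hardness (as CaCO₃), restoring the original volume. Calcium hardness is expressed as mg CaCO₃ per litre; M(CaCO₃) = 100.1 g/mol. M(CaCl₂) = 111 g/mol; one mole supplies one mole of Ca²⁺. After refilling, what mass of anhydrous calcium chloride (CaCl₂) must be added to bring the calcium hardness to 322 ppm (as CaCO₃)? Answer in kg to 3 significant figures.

20.6 kg

Volume: 84,900 US gal × 3.785 L/gal = 321,346 L.
After draining 46% and refilling: 411 × 0.54 + 92 × 0.46 = 264.26 ppm.
Deficit to target: 322 − 264.26 = 57.74 mg/L.
As CaCO₃: 57.74 mg/L × 321,346 L = 18,550 g; ÷ 100.1 = 185.4 mol Ca²⁺.
Mass: 185.4 × 111 = 20,570 g.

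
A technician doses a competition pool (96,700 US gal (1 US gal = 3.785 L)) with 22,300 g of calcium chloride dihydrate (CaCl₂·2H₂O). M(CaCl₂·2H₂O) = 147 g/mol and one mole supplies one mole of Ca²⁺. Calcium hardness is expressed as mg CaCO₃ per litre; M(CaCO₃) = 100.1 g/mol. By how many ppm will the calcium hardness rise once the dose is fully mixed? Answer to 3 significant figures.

41.5 ppm

Volume: 96,700 US gal × 3.785 L/gal = 366,010 L.
Moles of Ca²⁺: 22,300 g ÷ 147 g/mol = 151.7 mol.
As CaCO₃: 151.7 mol × 100.1 g/mol = 15,190 g.
Rise: 15,190 g / 366,010 L × 1000 = 41.49 mg/L.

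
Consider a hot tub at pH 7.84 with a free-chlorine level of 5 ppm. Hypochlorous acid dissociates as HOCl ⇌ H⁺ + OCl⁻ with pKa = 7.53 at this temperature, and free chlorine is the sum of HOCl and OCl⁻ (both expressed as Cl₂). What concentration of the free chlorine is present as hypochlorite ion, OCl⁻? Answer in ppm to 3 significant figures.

[OCl⁻]/[HOCl] = 10^(pH − pKa) = 10^(7.84 − 7.53) = 10^0.31 = 2.042.
Fraction as HOCl = 1 / (1 + 2.042) = 0.3288.
OCl⁻ = (1 − 0.3288) × 5 ppm = 3.356 ppm.

3.36 ppm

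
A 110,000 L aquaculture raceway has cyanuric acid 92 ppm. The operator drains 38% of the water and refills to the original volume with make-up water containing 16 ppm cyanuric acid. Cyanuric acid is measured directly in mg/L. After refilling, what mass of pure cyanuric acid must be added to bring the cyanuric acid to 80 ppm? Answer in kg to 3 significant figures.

1.86 kg

After draining 38% and refilling: 92 × 0.62 + 16 × 0.38 = 63.12 ppm.
Deficit to target: 80 − 63.12 = 16.88 mg/L.
Mass: 16.88 mg/L × 110,000 L = 1857 g cyanuric acid.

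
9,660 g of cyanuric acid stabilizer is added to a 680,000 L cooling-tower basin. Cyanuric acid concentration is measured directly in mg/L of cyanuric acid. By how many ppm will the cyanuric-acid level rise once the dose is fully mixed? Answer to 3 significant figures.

14.2 ppm

Rise: 9,660 g / 680,000 L × 1000 = 14.21 mg/L.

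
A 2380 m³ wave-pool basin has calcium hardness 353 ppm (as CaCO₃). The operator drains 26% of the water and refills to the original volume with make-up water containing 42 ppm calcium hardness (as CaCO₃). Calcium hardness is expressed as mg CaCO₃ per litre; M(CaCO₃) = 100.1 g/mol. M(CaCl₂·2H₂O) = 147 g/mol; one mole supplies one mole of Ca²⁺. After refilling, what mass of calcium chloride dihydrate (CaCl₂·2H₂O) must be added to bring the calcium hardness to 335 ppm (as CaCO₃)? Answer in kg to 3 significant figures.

220 kg

Volume: 2380 m³ = 2,380,000 L.
After draining 26% and refilling: 353 × 0.74 + 42 × 0.26 = 272.14 ppm.
Deficit to target: 335 − 272.14 = 62.86 mg/L.
As CaCO₃: 62.86 mg/L × 2,380,000 L = 149,600 g; ÷ 100.1 = 1495 mol Ca²⁺.
Mass: 1495 × 147 = 219,700 g.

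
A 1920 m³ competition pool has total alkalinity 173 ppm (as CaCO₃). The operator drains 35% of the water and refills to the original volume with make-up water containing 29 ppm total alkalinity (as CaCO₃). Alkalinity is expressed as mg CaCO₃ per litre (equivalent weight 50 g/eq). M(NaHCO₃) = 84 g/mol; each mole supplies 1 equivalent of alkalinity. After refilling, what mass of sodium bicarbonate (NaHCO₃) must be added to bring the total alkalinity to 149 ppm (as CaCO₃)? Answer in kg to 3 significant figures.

85.2 kg

Volume: 1920 m³ = 1,920,000 L.
After draining 35% and refilling: 173 × 0.65 + 29 × 0.35 = 122.6 ppm.
Deficit to target: 149 − 122.6 = 26.4 mg/L.
As CaCO₃: 26.4 mg/L × 1,920,000 L = 50,690 g; ÷ 50 g/eq ÷ 1 = 1014 mol NaHCO₃.
Mass: 1014 × 84 = 85,160 g.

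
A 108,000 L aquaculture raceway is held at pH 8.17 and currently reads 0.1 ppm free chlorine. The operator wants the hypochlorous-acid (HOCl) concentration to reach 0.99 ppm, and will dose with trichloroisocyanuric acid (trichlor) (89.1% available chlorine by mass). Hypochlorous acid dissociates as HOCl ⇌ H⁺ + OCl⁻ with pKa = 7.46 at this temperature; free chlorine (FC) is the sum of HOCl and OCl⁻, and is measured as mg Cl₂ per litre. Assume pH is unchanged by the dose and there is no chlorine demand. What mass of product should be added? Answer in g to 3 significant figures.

723 g

[OCl⁻]/[HOCl] = 10^(pH − pKa) = 10^(8.17 − 7.46) = 5.129; fraction as HOCl = 1/(1 + 5.129) = 0.1632.
Free chlorine required for 0.99 ppm HOCl: 0.99 / 0.1632 = 6.067 ppm.
FC to add: 6.067 − 0.1 = 5.967 mg/L as Cl₂.
Cl₂ equivalent: 5.967 mg/L × 108,000 L = 644.5 g.
Product at 89.1% available Cl: 644.5 / 0.891 = 723.3 g.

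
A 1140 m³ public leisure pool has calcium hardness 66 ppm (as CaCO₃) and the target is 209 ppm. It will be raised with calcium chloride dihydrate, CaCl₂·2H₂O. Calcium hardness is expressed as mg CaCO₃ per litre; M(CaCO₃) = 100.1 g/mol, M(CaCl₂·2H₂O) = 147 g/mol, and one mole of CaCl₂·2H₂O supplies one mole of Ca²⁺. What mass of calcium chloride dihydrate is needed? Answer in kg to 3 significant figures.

239 kg

Volume: 1140 m³ = 1,140,000 L.
Hardness to add: (209 − 66) = 143 mg/L as CaCO₃ × 1,140,000 L = 163,000 g as CaCO₃.
Moles of Ca²⁺ (1 mol Ca²⁺ ≡ 1 mol CaCO₃): 163,000 / 100.1 g/mol = 1629 mol.
Mass of CaCl₂·2H₂O: 1629 × 147 = 239,400 g.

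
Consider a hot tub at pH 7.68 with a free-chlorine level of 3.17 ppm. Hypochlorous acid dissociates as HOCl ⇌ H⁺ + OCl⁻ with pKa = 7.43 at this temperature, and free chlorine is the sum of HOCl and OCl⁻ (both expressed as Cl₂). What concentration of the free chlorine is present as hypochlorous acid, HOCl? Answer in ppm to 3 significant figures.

[OCl⁻]/[HOCl] = 10^(pH − pKa) = 10^(7.68 − 7.43) = 10^0.25 = 1.778.
Fraction as HOCl = 1 / (1 + 1.778) = 0.3599.
HOCl = 0.3599 × 3.17 ppm = 1.141 ppm.

1.14 ppm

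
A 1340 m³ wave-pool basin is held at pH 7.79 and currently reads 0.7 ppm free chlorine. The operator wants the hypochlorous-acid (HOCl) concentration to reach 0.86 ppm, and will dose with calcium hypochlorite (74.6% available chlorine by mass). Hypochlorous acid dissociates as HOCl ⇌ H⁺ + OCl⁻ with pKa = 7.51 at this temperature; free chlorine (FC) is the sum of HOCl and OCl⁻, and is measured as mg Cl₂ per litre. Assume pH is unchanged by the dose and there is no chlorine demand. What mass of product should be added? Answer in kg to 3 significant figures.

Volume: 1340 m³ = 1,340,000 L.
[OCl⁻]/[HOCl] = 10^(pH − pKa) = 10^(7.79 − 7.51) = 1.905; fraction as HOCl = 1/(1 + 1.905) = 0.3442.
Free chlorine required for 0.86 ppm HOCl: 0.86 / 0.3442 = 2.499 ppm.
FC to add: 2.499 − 0.7 = 1.799 mg/L as Cl₂.
Cl₂ equivalent: 1.799 mg/L × 1,340,000 L = 2410 g.
Product at 74.6% available Cl: 2410 / 0.746 = 3231 g.

3.23 kg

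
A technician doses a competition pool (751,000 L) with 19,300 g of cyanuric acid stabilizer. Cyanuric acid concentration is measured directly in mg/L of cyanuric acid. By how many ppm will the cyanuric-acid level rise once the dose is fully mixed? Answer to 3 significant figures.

Rise: 19,300 g / 751,000 L × 1000 = 25.7 mg/L.

25.7 ppm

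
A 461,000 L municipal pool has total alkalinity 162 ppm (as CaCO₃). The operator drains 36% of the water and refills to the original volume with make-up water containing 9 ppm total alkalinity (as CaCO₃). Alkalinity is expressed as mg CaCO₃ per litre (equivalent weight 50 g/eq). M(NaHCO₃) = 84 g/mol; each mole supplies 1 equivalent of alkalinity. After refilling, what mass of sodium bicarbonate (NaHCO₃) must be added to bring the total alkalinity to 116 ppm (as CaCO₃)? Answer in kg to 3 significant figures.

After draining 36% and refilling: 162 × 0.64 + 9 × 0.36 = 106.92 ppm.
Deficit to target: 116 − 106.92 = 9.08 mg/L.
As CaCO₃: 9.08 mg/L × 461,000 L = 4186 g; ÷ 50 g/eq ÷ 1 = 83.72 mol NaHCO₃.
Mass: 83.72 × 84 = 7032 g.

7.03 kg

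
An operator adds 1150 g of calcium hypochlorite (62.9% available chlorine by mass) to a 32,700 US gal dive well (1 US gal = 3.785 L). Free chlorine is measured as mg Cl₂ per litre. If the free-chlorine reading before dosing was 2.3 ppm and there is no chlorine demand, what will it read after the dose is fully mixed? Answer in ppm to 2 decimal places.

8.14 ppm

Volume: 32,700 US gal × 3.785 L/gal = 123,770 L.
Available chlorine delivered: 1150 g × 0.629 = 723.4 g as Cl₂.
Concentration rise: 723.4 g / 123,770 L = 5.844 mg/L = 5.84 ppm.
Final FC: 2.3 + 5.84 = 8.14 ppm.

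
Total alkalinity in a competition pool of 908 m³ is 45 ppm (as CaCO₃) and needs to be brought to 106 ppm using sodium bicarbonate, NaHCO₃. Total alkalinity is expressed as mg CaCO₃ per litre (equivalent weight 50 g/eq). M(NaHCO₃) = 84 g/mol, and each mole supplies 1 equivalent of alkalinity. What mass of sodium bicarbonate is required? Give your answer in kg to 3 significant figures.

Volume: 908 m³ = 908,000 L.
Alkalinity to add: (106 − 45) = 61 mg/L as CaCO₃ × 908,000 L = 55,390 g as CaCO₃.
Equivalents: 55,390 g ÷ 50 g/eq = 1108 eq.
NaHCO₃ supplies 1 eq per mole → 1108 mol.
Mass: 1108 mol × 84 g/mol = 93,050 g.

93.1 kg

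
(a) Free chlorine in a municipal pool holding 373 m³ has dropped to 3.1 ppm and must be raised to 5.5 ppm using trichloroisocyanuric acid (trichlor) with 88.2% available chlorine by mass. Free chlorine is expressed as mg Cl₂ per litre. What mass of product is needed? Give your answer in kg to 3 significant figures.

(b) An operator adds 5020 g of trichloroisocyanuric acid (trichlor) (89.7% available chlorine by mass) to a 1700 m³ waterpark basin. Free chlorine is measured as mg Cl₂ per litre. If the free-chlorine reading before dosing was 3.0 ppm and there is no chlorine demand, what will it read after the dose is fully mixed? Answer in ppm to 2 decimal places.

(a) 1.01 kg; (b) 5.65 ppm

(a) Volume: 373 m³ = 373,000 L.
(a) Chlorine deficit: 5.5 − 3.1 = 2.4 ppm = 2.4 mg/L as Cl₂.
(a) Cl₂ equivalent needed: 2.4 mg/L × 373,000 L = 895,200 mg = 895.2 g.
(a) Product at 88.2% available chlorine: 895.2 / 0.882 = 1015 g.

(b) Volume: 1700 m³ = 1,700,000 L.
(b) Available chlorine delivered: 5020 g × 0.897 = 4503 g as Cl₂.
(b) Concentration rise: 4503 g / 1,700,000 L = 2.649 mg/L = 2.65 ppm.
(b) Final FC: 3.0 + 2.65 = 5.65 ppm.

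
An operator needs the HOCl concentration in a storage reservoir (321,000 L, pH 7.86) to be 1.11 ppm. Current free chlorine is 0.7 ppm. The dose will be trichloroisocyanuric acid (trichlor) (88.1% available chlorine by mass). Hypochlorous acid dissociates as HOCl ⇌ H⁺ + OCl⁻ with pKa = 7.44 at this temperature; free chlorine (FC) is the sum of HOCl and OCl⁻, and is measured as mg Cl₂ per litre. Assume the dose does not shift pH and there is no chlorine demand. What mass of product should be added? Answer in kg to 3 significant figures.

[OCl⁻]/[HOCl] = 10^(pH − pKa) = 10^(7.86 − 7.44) = 2.63; fraction as HOCl = 1/(1 + 2.63) = 0.2755.
Free chlorine required for 1.11 ppm HOCl: 1.11 / 0.2755 = 4.03 ppm.
FC to add: 4.03 − 0.7 = 3.33 mg/L as Cl₂.
Cl₂ equivalent: 3.33 mg/L × 321,000 L = 1069 g.
Product at 88.1% available Cl: 1069 / 0.881 = 1213 g.

1.21 kg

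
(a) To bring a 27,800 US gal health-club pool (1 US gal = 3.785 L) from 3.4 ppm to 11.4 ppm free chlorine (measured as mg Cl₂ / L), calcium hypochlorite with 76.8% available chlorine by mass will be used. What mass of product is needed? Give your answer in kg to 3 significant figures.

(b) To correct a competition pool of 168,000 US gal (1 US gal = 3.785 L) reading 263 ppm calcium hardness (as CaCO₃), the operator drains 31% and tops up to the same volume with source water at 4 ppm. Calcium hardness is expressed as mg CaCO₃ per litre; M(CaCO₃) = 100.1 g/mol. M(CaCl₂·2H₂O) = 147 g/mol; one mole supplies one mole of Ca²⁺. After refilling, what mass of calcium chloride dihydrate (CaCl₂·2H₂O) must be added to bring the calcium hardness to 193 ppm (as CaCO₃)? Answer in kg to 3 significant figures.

(a) 1.10 kg; (b) 9.61 kg

(a) Volume: 27,800 US gal × 3.785 L/gal = 105,223 L.
(a) Chlorine deficit: 11.4 − 3.4 = 8 ppm = 8 mg/L as Cl₂.
(a) Cl₂ equivalent needed: 8 mg/L × 105,223 L = 841,800 mg = 841.8 g.
(a) Product at 76.8% available chlorine: 841.8 / 0.768 = 1096 g.

(b) Volume: 168,000 US gal × 3.785 L/gal = 635,880 L.
(b) After draining 31% and refilling: 263 × 0.69 + 4 × 0.31 = 182.71 ppm.
(b) Deficit to target: 193 − 182.71 = 10.29 mg/L.
(b) As CaCO₃: 10.29 mg/L × 635,880 L = 6543 g; ÷ 100.1 = 65.37 mol Ca²⁺.
(b) Mass: 65.37 × 147 = 9609 g.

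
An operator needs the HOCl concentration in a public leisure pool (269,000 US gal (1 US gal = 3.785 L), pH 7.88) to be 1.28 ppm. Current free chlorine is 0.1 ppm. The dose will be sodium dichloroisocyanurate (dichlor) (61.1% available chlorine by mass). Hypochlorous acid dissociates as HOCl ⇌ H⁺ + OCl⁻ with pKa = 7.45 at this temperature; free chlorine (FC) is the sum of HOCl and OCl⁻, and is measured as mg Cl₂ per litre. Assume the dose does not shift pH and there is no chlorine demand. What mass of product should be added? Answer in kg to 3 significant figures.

Volume: 269,000 US gal × 3.785 L/gal = 1,018,165 L.
[OCl⁻]/[HOCl] = 10^(pH − pKa) = 10^(7.88 − 7.45) = 2.692; fraction as HOCl = 1/(1 + 2.692) = 0.2709.
Free chlorine required for 1.28 ppm HOCl: 1.28 / 0.2709 = 4.725 ppm.
FC to add: 4.725 − 0.1 = 4.625 mg/L as Cl₂.
Cl₂ equivalent: 4.625 mg/L × 1,018,165 L = 4709 g.
Product at 61.1% available Cl: 4709 / 0.611 = 7707 g.

7.71 kg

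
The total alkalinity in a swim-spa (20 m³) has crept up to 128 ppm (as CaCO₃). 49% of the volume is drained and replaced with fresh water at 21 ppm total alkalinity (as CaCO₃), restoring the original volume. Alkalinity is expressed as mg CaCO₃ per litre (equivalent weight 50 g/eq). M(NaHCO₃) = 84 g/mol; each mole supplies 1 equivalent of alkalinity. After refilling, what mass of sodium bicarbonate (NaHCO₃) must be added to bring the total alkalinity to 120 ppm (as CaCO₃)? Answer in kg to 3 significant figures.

1.49 kg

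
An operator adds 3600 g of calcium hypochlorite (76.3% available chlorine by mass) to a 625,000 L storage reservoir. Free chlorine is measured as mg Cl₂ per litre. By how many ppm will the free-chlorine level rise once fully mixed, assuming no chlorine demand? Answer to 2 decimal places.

4.39 ppm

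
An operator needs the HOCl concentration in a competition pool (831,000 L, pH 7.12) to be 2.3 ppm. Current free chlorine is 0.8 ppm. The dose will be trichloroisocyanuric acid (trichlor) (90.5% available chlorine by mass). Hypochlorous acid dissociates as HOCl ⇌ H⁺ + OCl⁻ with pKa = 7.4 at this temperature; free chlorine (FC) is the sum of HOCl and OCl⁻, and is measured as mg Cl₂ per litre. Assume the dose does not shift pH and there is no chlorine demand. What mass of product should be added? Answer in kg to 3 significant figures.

[OCl⁻]/[HOCl] = 10^(pH − pKa) = 10^(7.12 − 7.4) = 0.5248; fraction as HOCl = 1/(1 + 0.5248) = 0.6558.
Free chlorine required for 2.3 ppm HOCl: 2.3 / 0.6558 = 3.507 ppm.
FC to add: 3.507 − 0.8 = 2.707 mg/L as Cl₂.
Cl₂ equivalent: 2.707 mg/L × 831,000 L = 2250 g.
Product at 90.5% available Cl: 2250 / 0.905 = 2486 g.

2.49 kg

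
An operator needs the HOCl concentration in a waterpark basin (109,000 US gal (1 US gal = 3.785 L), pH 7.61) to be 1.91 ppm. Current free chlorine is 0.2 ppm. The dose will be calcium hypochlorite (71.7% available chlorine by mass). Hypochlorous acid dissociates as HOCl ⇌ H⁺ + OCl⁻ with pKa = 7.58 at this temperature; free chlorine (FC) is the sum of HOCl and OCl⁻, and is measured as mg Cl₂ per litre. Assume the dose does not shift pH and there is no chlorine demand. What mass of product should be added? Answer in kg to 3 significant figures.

Volume: 109,000 US gal × 3.785 L/gal = 412,565 L.
[OCl⁻]/[HOCl] = 10^(pH − pKa) = 10^(7.61 − 7.58) = 1.072; fraction as HOCl = 1/(1 + 1.072) = 0.4827.
Free chlorine required for 1.91 ppm HOCl: 1.91 / 0.4827 = 3.957 ppm.
FC to add: 3.957 − 0.2 = 3.757 mg/L as Cl₂.
Cl₂ equivalent: 3.757 mg/L × 412,565 L = 1550 g.
Product at 71.7% available Cl: 1550 / 0.717 = 2162 g.

2.16 kg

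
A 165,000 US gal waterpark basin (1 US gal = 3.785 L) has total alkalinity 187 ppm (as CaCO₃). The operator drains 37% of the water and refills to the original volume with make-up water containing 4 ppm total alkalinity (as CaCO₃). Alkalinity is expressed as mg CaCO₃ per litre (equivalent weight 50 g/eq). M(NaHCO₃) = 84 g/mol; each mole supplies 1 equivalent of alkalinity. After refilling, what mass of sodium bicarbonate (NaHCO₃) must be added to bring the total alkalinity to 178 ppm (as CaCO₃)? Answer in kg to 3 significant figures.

61.6 kg

Volume: 165,000 US gal × 3.785 L/gal = 624,525 L.
After draining 37% and refilling: 187 × 0.63 + 4 × 0.37 = 119.29 ppm.
Deficit to target: 178 − 119.29 = 58.71 mg/L.
As CaCO₃: 58.71 mg/L × 624,525 L = 36,670 g; ÷ 50 g/eq ÷ 1 = 733.3 mol NaHCO₃.
Mass: 733.3 × 84 = 61,600 g.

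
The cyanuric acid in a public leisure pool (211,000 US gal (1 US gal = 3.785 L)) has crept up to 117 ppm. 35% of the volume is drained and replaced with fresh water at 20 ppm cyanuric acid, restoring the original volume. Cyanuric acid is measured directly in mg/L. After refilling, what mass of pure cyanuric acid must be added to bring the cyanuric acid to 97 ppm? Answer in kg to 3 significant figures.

Volume: 211,000 US gal × 3.785 L/gal = 798,635 L.
After draining 35% and refilling: 117 × 0.65 + 20 × 0.35 = 83.05 ppm.
Deficit to target: 97 − 83.05 = 13.95 mg/L.
Mass: 13.95 mg/L × 798,635 L = 11,140 g cyanuric acid.

11.1 kg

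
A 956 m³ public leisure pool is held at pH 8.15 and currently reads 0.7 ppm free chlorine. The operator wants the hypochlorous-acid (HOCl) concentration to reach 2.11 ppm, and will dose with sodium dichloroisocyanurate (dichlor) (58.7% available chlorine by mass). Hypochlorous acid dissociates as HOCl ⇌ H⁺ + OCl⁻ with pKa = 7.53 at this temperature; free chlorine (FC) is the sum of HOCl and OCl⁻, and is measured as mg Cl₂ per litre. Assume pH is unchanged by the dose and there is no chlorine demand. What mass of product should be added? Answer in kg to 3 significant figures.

16.6 kg

Volume: 956 m³ = 956,000 L.
[OCl⁻]/[HOCl] = 10^(pH − pKa) = 10^(8.15 − 7.53) = 4.169; fraction as HOCl = 1/(1 + 4.169) = 0.1935.
Free chlorine required for 2.11 ppm HOCl: 2.11 / 0.1935 = 10.91 ppm.
FC to add: 10.91 − 0.7 = 10.21 mg/L as Cl₂.
Cl₂ equivalent: 10.21 mg/L × 956,000 L = 9757 g.
Product at 58.7% available Cl: 9757 / 0.587 = 16,620 g.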